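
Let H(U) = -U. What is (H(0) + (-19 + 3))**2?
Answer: 256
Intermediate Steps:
(H(0) + (-19 + 3))**2 = (-1*0 + (-19 + 3))**2 = (0 - 16)**2 = (-16)**2 = 256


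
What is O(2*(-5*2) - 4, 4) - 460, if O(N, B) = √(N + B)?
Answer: -460 + 2*I*√5 ≈ -460.0 + 4.4721*I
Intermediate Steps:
O(N, B) = √(B + N)
O(2*(-5*2) - 4, 4) - 460 = √(4 + (2*(-5*2) - 4)) - 460 = √(4 + (2*(-10) - 4)) - 460 = √(4 + (-20 - 4)) - 460 = √(4 - 24) - 460 = √(-20) - 460 = 2*I*√5 - 460 = -460 + 2*I*√5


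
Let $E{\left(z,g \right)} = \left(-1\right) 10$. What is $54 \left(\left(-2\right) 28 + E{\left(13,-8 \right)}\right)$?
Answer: $-3564$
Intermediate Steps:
$E{\left(z,g \right)} = -10$
$54 \left(\left(-2\right) 28 + E{\left(13,-8 \right)}\right) = 54 \left(\left(-2\right) 28 - 10\right) = 54 \left(-56 - 10\right) = 54 \left(-66\right) = -3564$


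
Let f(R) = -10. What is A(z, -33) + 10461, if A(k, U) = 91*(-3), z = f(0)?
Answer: 10188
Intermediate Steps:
z = -10
A(k, U) = -273
A(z, -33) + 10461 = -273 + 10461 = 10188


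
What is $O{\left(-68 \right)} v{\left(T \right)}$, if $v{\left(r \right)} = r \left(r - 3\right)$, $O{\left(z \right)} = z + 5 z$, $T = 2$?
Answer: $816$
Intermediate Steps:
$O{\left(z \right)} = 6 z$
$v{\left(r \right)} = r \left(-3 + r\right)$
$O{\left(-68 \right)} v{\left(T \right)} = 6 \left(-68\right) 2 \left(-3 + 2\right) = - 408 \cdot 2 \left(-1\right) = \left(-408\right) \left(-2\right) = 816$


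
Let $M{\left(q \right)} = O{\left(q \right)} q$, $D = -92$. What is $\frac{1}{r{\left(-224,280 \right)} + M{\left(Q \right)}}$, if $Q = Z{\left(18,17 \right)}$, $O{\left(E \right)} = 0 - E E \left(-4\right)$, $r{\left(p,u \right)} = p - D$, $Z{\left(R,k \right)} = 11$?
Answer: $\frac{1}{5192} \approx 0.0001926$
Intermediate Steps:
$r{\left(p,u \right)} = 92 + p$ ($r{\left(p,u \right)} = p - -92 = p + 92 = 92 + p$)
$O{\left(E \right)} = 4 E^{2}$ ($O{\left(E \right)} = 0 - E^{2} \left(-4\right) = 0 - - 4 E^{2} = 0 + 4 E^{2} = 4 E^{2}$)
$Q = 11$
$M{\left(q \right)} = 4 q^{3}$ ($M{\left(q \right)} = 4 q^{2} q = 4 q^{3}$)
$\frac{1}{r{\left(-224,280 \right)} + M{\left(Q \right)}} = \frac{1}{\left(92 - 224\right) + 4 \cdot 11^{3}} = \frac{1}{-132 + 4 \cdot 1331} = \frac{1}{-132 + 5324} = \frac{1}{5192}$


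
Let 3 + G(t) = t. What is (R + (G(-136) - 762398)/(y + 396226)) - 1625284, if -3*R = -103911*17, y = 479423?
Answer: -302523848944/291883 ≈ -1.0365e+6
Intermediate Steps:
G(t) = -3 + t
R = 588829 (R = -(-34637)*17 = -⅓*(-1766487) = 588829)
(R + (G(-136) - 762398)/(y + 396226)) - 1625284 = (588829 + ((-3 - 136) - 762398)/(479423 + 396226)) - 1625284 = (588829 + (-139 - 762398)/875649) - 1625284 = (588829 - 762537*1/875649) - 1625284 = (588829 - 254179/291883) - 1625284 = 171868920828/291883 - 1625284 = -302523848944/291883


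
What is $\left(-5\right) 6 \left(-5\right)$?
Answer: $150$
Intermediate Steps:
$\left(-5\right) 6 \left(-5\right) = \left(-30\right) \left(-5\right) = 150$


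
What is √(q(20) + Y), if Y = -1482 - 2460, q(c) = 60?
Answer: I*√3882 ≈ 62.306*I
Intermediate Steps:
Y = -3942
√(q(20) + Y) = √(60 - 3942) = √(-3882) = I*√3882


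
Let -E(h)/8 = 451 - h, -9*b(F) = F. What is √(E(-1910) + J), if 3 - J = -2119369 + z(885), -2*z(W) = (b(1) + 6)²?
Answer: √680562434/18 ≈ 1449.3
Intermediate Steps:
b(F) = -F/9
z(W) = -2809/162 (z(W) = -(-⅑*1 + 6)²/2 = -(-⅑ + 6)²/2 = -(53/9)²/2 = -½*2809/81 = -2809/162)
E(h) = -3608 + 8*h (E(h) = -8*(451 - h) = -3608 + 8*h)
J = 343341073/162 (J = 3 - (-2119369 - 2809/162) = 3 - 1*(-343340587/162) = 3 + 343340587/162 = 343341073/162 ≈ 2.1194e+6)
√(E(-1910) + J) = √((-3608 + 8*(-1910)) + 343341073/162) = √((-3608 - 15280) + 343341073/162) = √(-18888 + 343341073/162) = √(340281217/162) = √680562434/18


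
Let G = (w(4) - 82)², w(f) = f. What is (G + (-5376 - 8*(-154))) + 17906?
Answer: 19846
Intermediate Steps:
G = 6084 (G = (4 - 82)² = (-78)² = 6084)
(G + (-5376 - 8*(-154))) + 17906 = (6084 + (-5376 - 8*(-154))) + 17906 = (6084 + (-5376 + 1232)) + 17906 = (6084 - 4144) + 17906 = 1940 + 17906 = 19846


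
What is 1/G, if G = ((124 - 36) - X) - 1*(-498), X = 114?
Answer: 1/472 ≈ 0.0021186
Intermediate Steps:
G = 472 (G = ((124 - 36) - 1*114) - 1*(-498) = (88 - 114) + 498 = -26 + 498 = 472)
1/G = 1/472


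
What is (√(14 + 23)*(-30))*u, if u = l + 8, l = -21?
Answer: 390*√37 ≈ 2372.3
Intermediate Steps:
u = -13 (u = -21 + 8 = -13)
(√(14 + 23)*(-30))*u = (√(14 + 23)*(-30))*(-13) = (√37*(-30))*(-13) = -30*√37*(-13) = 390*√37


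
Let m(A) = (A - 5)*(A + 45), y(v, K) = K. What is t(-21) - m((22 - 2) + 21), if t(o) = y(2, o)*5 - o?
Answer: -3180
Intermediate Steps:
m(A) = (-5 + A)*(45 + A)
t(o) = 4*o (t(o) = o*5 - o = 5*o - o = 4*o)
t(-21) - m((22 - 2) + 21) = 4*(-21) - (-225 + ((22 - 2) + 21)² + 40*((22 - 2) + 21)) = -84 - (-225 + (20 + 21)² + 40*(20 + 21)) = -84 - (-225 + 41² + 40*41) = -84 - (-225 + 1681 + 1640) = -84 - 1*3096 = -84 - 3096 = -3180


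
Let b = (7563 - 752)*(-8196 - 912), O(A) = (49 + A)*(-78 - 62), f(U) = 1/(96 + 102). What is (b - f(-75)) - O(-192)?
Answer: -12286812385/198 ≈ -6.2055e+7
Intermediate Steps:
f(U) = 1/198
O(A) = -6860 - 140*A (O(A) = (49 + A)*(-140) = -6860 - 140*A)
b = -62034588 (b = 6811*(-9108) = -62034588)
(b - f(-75)) - O(-192) = (-62034588 - 1*1/198) - (-6860 - 140*(-192)) = (-62034588 - 1/198) - (-6860 + 26880) = -12282848425/198 - 1*20020 = -12282848425/198 - 20020 = -12286812385/198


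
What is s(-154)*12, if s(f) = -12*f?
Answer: 22176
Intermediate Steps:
s(-154)*12 = -12*(-154)*12 = 1848*12 = 22176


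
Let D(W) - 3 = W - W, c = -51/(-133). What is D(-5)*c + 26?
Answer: 3611/133 ≈ 27.150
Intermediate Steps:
c = 51/133 (c = -51*(-1/133) = 51/133 ≈ 0.38346)
D(W) = 3 (D(W) = 3 + (W - W) = 3 + 0 = 3)
D(-5)*c + 26 = 3*(51/133) + 26 = 153/133 + 26 = 3611/133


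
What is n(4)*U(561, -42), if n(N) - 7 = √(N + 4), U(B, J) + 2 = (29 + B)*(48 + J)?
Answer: 24766 + 7076*√2 ≈ 34773.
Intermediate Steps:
U(B, J) = -2 + (29 + B)*(48 + J)
n(N) = 7 + √(4 + N) (n(N) = 7 + √(N + 4) = 7 + √(4 + N))
n(4)*U(561, -42) = (7 + √(4 + 4))*(1390 + 29*(-42) + 48*561 + 561*(-42)) = (7 + √8)*(1390 - 1218 + 26928 - 23562) = (7 + 2*√2)*3538 = 24766 + 7076*√2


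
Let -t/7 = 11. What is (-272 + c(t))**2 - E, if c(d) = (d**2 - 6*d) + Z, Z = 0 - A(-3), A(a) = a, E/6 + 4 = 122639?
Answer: 36743074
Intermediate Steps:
t = -77 (t = -7*11 = -77)
E = 735810 (E = -24 + 6*122639 = -24 + 735834 = 735810)
Z = 3 (Z = 0 - 1*(-3) = 0 + 3 = 3)
c(d) = 3 + d**2 - 6*d (c(d) = (d**2 - 6*d) + 3 = 3 + d**2 - 6*d)
(-272 + c(t))**2 - E = (-272 + (3 + (-77)**2 - 6*(-77)))**2 - 1*735810 = (-272 + (3 + 5929 + 462))**2 - 735810 = (-272 + 6394)**2 - 735810 = 6122**2 - 735810 = 37478884 - 735810 = 36743074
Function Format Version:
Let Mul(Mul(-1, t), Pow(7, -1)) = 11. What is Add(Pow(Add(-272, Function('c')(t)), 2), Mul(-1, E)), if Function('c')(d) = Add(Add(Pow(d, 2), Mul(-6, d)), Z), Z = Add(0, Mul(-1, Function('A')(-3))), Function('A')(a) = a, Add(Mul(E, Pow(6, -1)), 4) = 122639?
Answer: 36743074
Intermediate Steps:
t = -77 (t = Mul(-7, 11) = -77)
E = 735810 (E = Add(-24, Mul(6, 122639)) = Add(-24, 735834) = 735810)
Z = 3 (Z = Add(0, Mul(-1, -3)) = Add(0, 3) = 3)
Function('c')(d) = Add(3, Pow(d, 2), Mul(-6, d)) (Function('c')(d) = Add(Add(Pow(d, 2), Mul(-6, d)), 3) = Add(3, Pow(d, 2), Mul(-6, d)))
Add(Pow(Add(-272, Function('c')(t)), 2), Mul(-1, E)) = Add(Pow(Add(-272, Add(3, Pow(-77, 2), Mul(-6, -77))), 2), Mul(-1, 735810)) = Add(Pow(Add(-272, Add(3, 5929, 462)), 2), -735810) = Add(Pow(Add(-272, 6394), 2), -735810) = Add(Pow(6122, 2), -735810) = Add(37478884, -735810) = 36743074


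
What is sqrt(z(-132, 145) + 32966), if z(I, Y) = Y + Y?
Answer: 2*sqrt(8314) ≈ 182.36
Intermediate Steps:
z(I, Y) = 2*Y
sqrt(z(-132, 145) + 32966) = sqrt(2*145 + 32966) = sqrt(290 + 32966) = sqrt(33256) = 2*sqrt(8314)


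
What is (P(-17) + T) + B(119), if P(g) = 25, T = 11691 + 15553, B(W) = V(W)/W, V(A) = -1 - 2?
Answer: 3245008/119 ≈ 27269.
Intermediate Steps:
V(A) = -3
B(W) = -3/W
T = 27244
(P(-17) + T) + B(119) = (25 + 27244) - 3/119 = 27269 - 3*1/119 = 27269 - 3/119 = 3245008/119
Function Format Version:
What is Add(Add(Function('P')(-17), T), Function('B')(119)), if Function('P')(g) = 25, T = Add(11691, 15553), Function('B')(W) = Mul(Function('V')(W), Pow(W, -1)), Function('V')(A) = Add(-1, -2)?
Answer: Rational(3245008, 119) ≈ 27269.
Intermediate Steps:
Function('V')(A) = -3
Function('B')(W) = Mul(-3, Pow(W, -1))
T = 27244
Add(Add(Function('P')(-17), T), Function('B')(119)) = Add(Add(25, 27244), Mul(-3, Pow(119, -1))) = Add(27269, Mul(-3, Rational(1, 119))) = Add(27269, Rational(-3, 119)) = Rational(3245008, 119)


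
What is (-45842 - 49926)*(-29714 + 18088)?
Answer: 1113398768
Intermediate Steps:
(-45842 - 49926)*(-29714 + 18088) = -95768*(-11626) = 1113398768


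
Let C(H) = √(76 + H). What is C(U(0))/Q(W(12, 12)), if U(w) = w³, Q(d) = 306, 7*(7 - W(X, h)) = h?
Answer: √19/153 ≈ 0.028490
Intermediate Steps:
W(X, h) = 7 - h/7
C(U(0))/Q(W(12, 12)) = √(76 + 0³)/306 = √(76 + 0)*(1/306) = √76*(1/306) = (2*√19)*(1/306) = √19/153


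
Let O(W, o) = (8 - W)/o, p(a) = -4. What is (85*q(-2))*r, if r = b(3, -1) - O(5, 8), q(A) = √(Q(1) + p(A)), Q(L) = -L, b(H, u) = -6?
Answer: -4335*I*√5/8 ≈ -1211.7*I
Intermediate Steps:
O(W, o) = (8 - W)/o
q(A) = I*√5 (q(A) = √(-1*1 - 4) = √(-1 - 4) = √(-5) = I*√5)
r = -51/8 (r = -6 - (8 - 1*5)/8 = -6 - (8 - 5)/8 = -6 - 3/8 = -51/8 ≈ -6.3750)
(85*q(-2))*r = (85*(I*√5))*(-51/8) = (85*I*√5)*(-51/8) = -4335*I*√5/8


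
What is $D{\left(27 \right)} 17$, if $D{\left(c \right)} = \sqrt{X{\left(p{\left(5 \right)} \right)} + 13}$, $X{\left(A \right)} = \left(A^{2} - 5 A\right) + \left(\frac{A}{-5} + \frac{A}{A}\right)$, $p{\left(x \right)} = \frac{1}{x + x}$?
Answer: $\frac{17 \sqrt{1349}}{10} \approx 62.439$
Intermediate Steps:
$p{\left(x \right)} = \frac{1}{2 x}$
$X{\left(A \right)} = 1 + A^{2} - \frac{26 A}{5}$ ($X{\left(A \right)} = \left(A^{2} - 5 A\right) + \left(A \left(- \frac{1}{5}\right) + 1\right) = \left(A^{2} - 5 A\right) - \left(-1 + \frac{A}{5}\right) = 1 + A^{2} - \frac{26 A}{5}$)
$D{\left(c \right)} = \frac{\sqrt{1349}}{10}$ ($D{\left(c \right)} = \sqrt{\left(1 + \left(\frac{1}{2 \cdot 5}\right)^{2} - \frac{26 \frac{1}{2 \cdot 5}}{5}\right) + 13} = \sqrt{\left(1 + \left(\frac{1}{2} \cdot \frac{1}{5}\right)^{2} - \frac{26 \cdot \frac{1}{2} \cdot \frac{1}{5}}{5}\right) + 13} = \sqrt{\left(1 + \left(\frac{1}{10}\right)^{2} - \frac{13}{25}\right) + 13} = \sqrt{\left(1 + \frac{1}{100} - \frac{13}{25}\right) + 13} = \sqrt{\frac{49}{100} + 13} = \sqrt{\frac{1349}{100}} = \frac{\sqrt{1349}}{10}$)
$D{\left(27 \right)} 17 = \frac{\sqrt{1349}}{10} \cdot 17 = \frac{17 \sqrt{1349}}{10}$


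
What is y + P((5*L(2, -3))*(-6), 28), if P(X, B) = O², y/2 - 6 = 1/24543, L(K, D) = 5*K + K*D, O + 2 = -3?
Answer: 908093/24543 ≈ 37.000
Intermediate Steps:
O = -5 (O = -2 - 3 = -5)
L(K, D) = 5*K + D*K
y = 294518/24543 (y = 12 + 2/24543 = 294518/24543 ≈ 12.000)
P(X, B) = 25 (P(X, B) = (-5)² = 25)
y + P((5*L(2, -3))*(-6), 28) = 294518/24543 + 25 = 908093/24543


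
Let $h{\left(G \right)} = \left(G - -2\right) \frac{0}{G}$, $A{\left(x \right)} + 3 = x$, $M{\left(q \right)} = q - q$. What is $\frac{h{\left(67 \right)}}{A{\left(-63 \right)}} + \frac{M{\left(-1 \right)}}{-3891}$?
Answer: $0$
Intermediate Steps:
$M{\left(q \right)} = 0$
$A{\left(x \right)} = -3 + x$
$h{\left(G \right)} = 0$ ($h{\left(G \right)} = \left(G + 2\right) 0 = \left(2 + G\right) 0 = 0$)
$\frac{h{\left(67 \right)}}{A{\left(-63 \right)}} + \frac{M{\left(-1 \right)}}{-3891} = \frac{0}{-3 - 63} + \frac{0}{-3891} = \frac{0}{-66} + 0 \left(- \frac{1}{3891}\right) = 0 \left(- \frac{1}{66}\right) + 0 = 0 + 0 = 0$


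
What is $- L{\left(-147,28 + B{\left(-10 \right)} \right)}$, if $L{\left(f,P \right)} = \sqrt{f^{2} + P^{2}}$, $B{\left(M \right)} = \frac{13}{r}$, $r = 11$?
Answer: $- \frac{3 \sqrt{301970}}{11} \approx -149.87$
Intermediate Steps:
$B{\left(M \right)} = \frac{13}{11}$
$L{\left(f,P \right)} = \sqrt{P^{2} + f^{2}}$
$- L{\left(-147,28 + B{\left(-10 \right)} \right)} = - \sqrt{\left(28 + \frac{13}{11}\right)^{2} + \left(-147\right)^{2}} = - \sqrt{\left(\frac{321}{11}\right)^{2} + 21609} = - \sqrt{\frac{103041}{121} + 21609} = - \sqrt{\frac{2717730}{121}} = - \frac{3 \sqrt{301970}}{11}$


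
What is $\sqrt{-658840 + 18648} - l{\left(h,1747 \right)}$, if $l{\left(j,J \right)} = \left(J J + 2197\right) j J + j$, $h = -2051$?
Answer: $10943516358033 + 8 i \sqrt{10003} \approx 1.0944 \cdot 10^{13} + 800.12 i$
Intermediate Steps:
$l{\left(j,J \right)} = j + J j \left(2197 + J^{2}\right)$ ($l{\left(j,J \right)} = \left(J^{2} + 2197\right) j J + j = \left(2197 + J^{2}\right) j J + j = j \left(2197 + J^{2}\right) J + j = J j \left(2197 + J^{2}\right) + j = j + J j \left(2197 + J^{2}\right)$)
$\sqrt{-658840 + 18648} - l{\left(h,1747 \right)} = \sqrt{-658840 + 18648} - - 2051 \left(1 + 1747^{3} + 2197 \cdot 1747\right) = \sqrt{-640192} - - 2051 \left(1 + 5331859723 + 3838159\right) = 8 i \sqrt{10003} - \left(-2051\right) 5335697883 = 8 i \sqrt{10003} - -10943516358033 = 8 i \sqrt{10003} + 10943516358033 = 10943516358033 + 8 i \sqrt{10003}$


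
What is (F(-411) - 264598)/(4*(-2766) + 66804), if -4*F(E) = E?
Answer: -1057981/222960 ≈ -4.7452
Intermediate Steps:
F(E) = -E/4
(F(-411) - 264598)/(4*(-2766) + 66804) = (-¼*(-411) - 264598)/(4*(-2766) + 66804) = (411/4 - 264598)/(-11064 + 66804) = -1057981/4/55740 = -1057981/4*1/55740 = -1057981/222960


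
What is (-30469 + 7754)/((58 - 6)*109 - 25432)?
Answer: 22715/19764 ≈ 1.1493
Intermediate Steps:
(-30469 + 7754)/((58 - 6)*109 - 25432) = -22715/(52*109 - 25432) = -22715/(5668 - 25432) = -22715/(-19764) = -22715*(-1/19764) = 22715/19764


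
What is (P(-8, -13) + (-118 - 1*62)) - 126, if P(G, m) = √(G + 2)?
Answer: -306 + I*√6 ≈ -306.0 + 2.4495*I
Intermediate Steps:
P(G, m) = √(2 + G)
(P(-8, -13) + (-118 - 1*62)) - 126 = (√(2 - 8) + (-118 - 1*62)) - 126 = (√(-6) + (-118 - 62)) - 126 = (I*√6 - 180) - 126 = (-180 + I*√6) - 126 = -306 + I*√6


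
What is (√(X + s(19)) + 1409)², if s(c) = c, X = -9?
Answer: (1409 + √10)² ≈ 1.9942e+6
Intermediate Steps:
(√(X + s(19)) + 1409)² = (√(-9 + 19) + 1409)² = (√10 + 1409)² = (1409 + √10)²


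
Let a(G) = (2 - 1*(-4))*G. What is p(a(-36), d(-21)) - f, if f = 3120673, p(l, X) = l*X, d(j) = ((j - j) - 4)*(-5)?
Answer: -3124993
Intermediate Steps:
a(G) = 6*G (a(G) = (2 + 4)*G = 6*G)
d(j) = 20 (d(j) = (0 - 4)*(-5) = -4*(-5) = 20)
p(l, X) = X*l
p(a(-36), d(-21)) - f = 20*(6*(-36)) - 1*3120673 = 20*(-216) - 3120673 = -4320 - 3120673 = -3124993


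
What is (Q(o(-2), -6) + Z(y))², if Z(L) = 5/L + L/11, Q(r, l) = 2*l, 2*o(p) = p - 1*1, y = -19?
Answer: 8549776/43681 ≈ 195.73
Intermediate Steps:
o(p) = -½ + p/2 (o(p) = (p - 1*1)/2 = (p - 1)/2 = (-1 + p)/2 = -½ + p/2)
Z(L) = 5/L + L/11 (Z(L) = 5/L + L*(1/11) = 5/L + L/11)
(Q(o(-2), -6) + Z(y))² = (2*(-6) + (5/(-19) + (1/11)*(-19)))² = (-12 + (5*(-1/19) - 19/11))² = (-12 + (-5/19 - 19/11))² = (-12 - 416/209)² = (-2924/209)² = 8549776/43681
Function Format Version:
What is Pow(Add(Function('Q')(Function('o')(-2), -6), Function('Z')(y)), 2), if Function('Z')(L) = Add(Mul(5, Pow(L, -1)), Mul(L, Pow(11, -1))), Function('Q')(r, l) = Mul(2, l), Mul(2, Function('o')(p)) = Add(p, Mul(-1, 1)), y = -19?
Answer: Rational(8549776, 43681) ≈ 195.73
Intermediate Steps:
Function('o')(p) = Add(Rational(-1, 2), Mul(Rational(1, 2), p)) (Function('o')(p) = Mul(Rational(1, 2), Add(p, Mul(-1, 1))) = Mul(Rational(1, 2), Add(p, -1)) = Mul(Rational(1, 2), Add(-1, p)) = Add(Rational(-1, 2), Mul(Rational(1, 2), p)))
Function('Z')(L) = Add(Mul(5, Pow(L, -1)), Mul(Rational(1, 11), L)) (Function('Z')(L) = Add(Mul(5, Pow(L, -1)), Mul(L, Rational(1, 11))) = Add(Mul(5, Pow(L, -1)), Mul(Rational(1, 11), L)))
Pow(Add(Function('Q')(Function('o')(-2), -6), Function('Z')(y)), 2) = Pow(Add(Mul(2, -6), Add(Mul(5, Pow(-19, -1)), Mul(Rational(1, 11), -19))), 2) = Pow(Add(-12, Add(Mul(5, Rational(-1, 19)), Rational(-19, 11))), 2) = Pow(Add(-12, Add(Rational(-5, 19), Rational(-19, 11))), 2) = Pow(Add(-12, Rational(-416, 209)), 2) = Pow(Rational(-2924, 209), 2) = Rational(8549776, 43681)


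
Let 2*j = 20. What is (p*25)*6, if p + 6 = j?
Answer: 600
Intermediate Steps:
j = 10 (j = (½)*20 = 10)
p = 4 (p = -6 + 10 = 4)
(p*25)*6 = (4*25)*6 = 100*6 = 600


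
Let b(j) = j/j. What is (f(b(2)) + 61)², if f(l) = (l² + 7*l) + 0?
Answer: 4761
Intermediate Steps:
b(j) = 1
f(l) = l² + 7*l
(f(b(2)) + 61)² = (1*(7 + 1) + 61)² = (1*8 + 61)² = (8 + 61)² = 69² = 4761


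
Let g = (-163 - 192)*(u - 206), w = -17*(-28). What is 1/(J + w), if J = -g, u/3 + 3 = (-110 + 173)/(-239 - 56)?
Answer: -59/4488510 ≈ -1.3145e-5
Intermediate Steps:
u = -2844/295 (u = -9 + 3*((-110 + 173)/(-239 - 56)) = -9 + 3*(63/(-295)) = -9 + 3*(63*(-1/295)) = -9 + 3*(-63/295) = -9 - 189/295 = -2844/295 ≈ -9.6407)
w = 476
g = 4516594/59 (g = (-163 - 192)*(-2844/295 - 206) = -355*(-63614/295) = 4516594/59 ≈ 76553.)
J = -4516594/59 (J = -1*4516594/59 = -4516594/59 ≈ -76553.)
1/(J + w) = 1/(-4516594/59 + 476) = 1/(-4488510/59) = -59/4488510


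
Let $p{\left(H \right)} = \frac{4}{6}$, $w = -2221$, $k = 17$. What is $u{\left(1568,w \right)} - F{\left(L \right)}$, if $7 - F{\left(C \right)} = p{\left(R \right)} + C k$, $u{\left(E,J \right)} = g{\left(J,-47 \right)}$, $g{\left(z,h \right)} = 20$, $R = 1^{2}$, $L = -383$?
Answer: $- \frac{19492}{3} \approx -6497.3$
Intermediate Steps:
$R = 1$
$p{\left(H \right)} = \frac{2}{3}$ ($p{\left(H \right)} = 4 \cdot \frac{1}{6} = \frac{2}{3}$)
$u{\left(E,J \right)} = 20$
$F{\left(C \right)} = \frac{19}{3} - 17 C$ ($F{\left(C \right)} = 7 - \left(\frac{2}{3} + C 17\right) = 7 - \left(\frac{2}{3} + 17 C\right) = \frac{19}{3} - 17 C$)
$u{\left(1568,w \right)} - F{\left(L \right)} = 20 - \left(\frac{19}{3} - -6511\right) = 20 - \left(\frac{19}{3} + 6511\right) = 20 - \frac{19552}{3} = - \frac{19492}{3}$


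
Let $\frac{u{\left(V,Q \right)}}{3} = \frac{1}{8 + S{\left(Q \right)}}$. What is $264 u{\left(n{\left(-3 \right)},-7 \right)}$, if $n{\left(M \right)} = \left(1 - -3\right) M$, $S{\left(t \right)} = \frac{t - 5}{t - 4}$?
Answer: $\frac{2178}{25} \approx 87.12$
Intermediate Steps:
$S{\left(t \right)} = \frac{-5 + t}{-4 + t}$
$n{\left(M \right)} = 4 M$ ($n{\left(M \right)} = \left(1 + 3\right) M = 4 M$)
$u{\left(V,Q \right)} = \frac{3}{8 + \frac{-5 + Q}{-4 + Q}}$
$264 u{\left(n{\left(-3 \right)},-7 \right)} = 264 \frac{3 \left(-4 - 7\right)}{-37 + 9 \left(-7\right)} = 264 \cdot 3 \frac{1}{-37 - 63} \left(-11\right) = 264 \cdot 3 \frac{1}{-100} \left(-11\right) = 264 \cdot 3 \left(- \frac{1}{100}\right) \left(-11\right) = 264 \cdot \frac{33}{100} = \frac{2178}{25}$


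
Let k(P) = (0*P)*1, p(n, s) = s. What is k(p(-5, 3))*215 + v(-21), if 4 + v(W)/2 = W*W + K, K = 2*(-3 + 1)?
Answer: 866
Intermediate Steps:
K = -4 (K = 2*(-2) = -4)
v(W) = -16 + 2*W**2 (v(W) = -8 + 2*(W*W - 4) = -8 + 2*(W**2 - 4) = -8 + 2*(-4 + W**2) = -8 + (-8 + 2*W**2) = -16 + 2*W**2)
k(P) = 0 (k(P) = 0*1 = 0)
k(p(-5, 3))*215 + v(-21) = 0*215 + (-16 + 2*(-21)**2) = 0 + (-16 + 2*441) = 0 + (-16 + 882) = 0 + 866 = 866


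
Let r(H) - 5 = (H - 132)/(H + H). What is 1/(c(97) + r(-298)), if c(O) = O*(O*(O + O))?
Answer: 298/543954813 ≈ 5.4784e-7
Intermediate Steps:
r(H) = 5 + (-132 + H)/(2*H) (r(H) = 5 + (H - 132)/(H + H) = 5 + (-132 + H)/((2*H)) = 5 + (-132 + H)*(1/(2*H)) = 5 + (-132 + H)/(2*H))
c(O) = 2*O³ (c(O) = O*(O*(2*O)) = O*(2*O²) = 2*O³)
1/(c(97) + r(-298)) = 1/(2*97³ + (11/2 - 66/(-298))) = 1/(2*912673 + (11/2 - 66*(-1/298))) = 1/(1825346 + (11/2 + 33/149)) = 1/(1825346 + 1705/298) = 1/(543954813/298) = 298/543954813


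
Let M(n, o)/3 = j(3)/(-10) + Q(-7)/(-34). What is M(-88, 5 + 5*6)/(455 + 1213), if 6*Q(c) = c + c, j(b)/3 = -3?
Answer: 247/141780 ≈ 0.0017421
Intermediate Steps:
j(b) = -9 (j(b) = 3*(-3) = -9)
Q(c) = c/3 (Q(c) = (c + c)/6 = (2*c)/6 = c/3)
M(n, o) = 247/85 (M(n, o) = 3*(-9/(-10) + ((1/3)*(-7))/(-34)) = 3*(-9*(-1/10) - 7/3*(-1/34)) = 3*(9/10 + 7/102) = 3*(247/255) = 247/85)
M(-88, 5 + 5*6)/(455 + 1213) = 247/(85*(455 + 1213)) = (247/85)/1668 = (247/85)*(1/1668) = 247/141780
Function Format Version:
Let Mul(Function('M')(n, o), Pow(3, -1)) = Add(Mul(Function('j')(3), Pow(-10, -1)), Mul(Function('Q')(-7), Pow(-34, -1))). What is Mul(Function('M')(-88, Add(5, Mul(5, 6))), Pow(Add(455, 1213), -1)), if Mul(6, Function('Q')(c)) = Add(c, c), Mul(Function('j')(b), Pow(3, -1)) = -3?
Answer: Rational(247, 141780) ≈ 0.0017421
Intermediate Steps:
Function('j')(b) = -9 (Function('j')(b) = Mul(3, -3) = -9)
Function('Q')(c) = Mul(Rational(1, 3), c) (Function('Q')(c) = Mul(Rational(1, 6), Add(c, c)) = Mul(Rational(1, 6), Mul(2, c)) = Mul(Rational(1, 3), c))
Function('M')(n, o) = Rational(247, 85) (Function('M')(n, o) = Mul(3, Add(Mul(-9, Pow(-10, -1)), Mul(Mul(Rational(1, 3), -7), Pow(-34, -1)))) = Mul(3, Add(Mul(-9, Rational(-1, 10)), Mul(Rational(-7, 3), Rational(-1, 34)))) = Mul(3, Add(Rational(9, 10), Rational(7, 102))) = Mul(3, Rational(247, 255)) = Rational(247, 85))
Mul(Function('M')(-88, Add(5, Mul(5, 6))), Pow(Add(455, 1213), -1)) = Mul(Rational(247, 85), Pow(Add(455, 1213), -1)) = Mul(Rational(247, 85), Pow(1668, -1)) = Mul(Rational(247, 85), Rational(1, 1668)) = Rational(247, 141780)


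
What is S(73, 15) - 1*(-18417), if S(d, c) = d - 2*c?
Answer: 18460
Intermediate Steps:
S(73, 15) - 1*(-18417) = (73 - 2*15) - 1*(-18417) = (73 - 30) + 18417 = 43 + 18417 = 18460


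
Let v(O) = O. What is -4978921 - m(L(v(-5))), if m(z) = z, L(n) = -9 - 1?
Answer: -4978911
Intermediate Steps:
L(n) = -10
-4978921 - m(L(v(-5))) = -4978921 - 1*(-10) = -4978921 + 10 = -4978911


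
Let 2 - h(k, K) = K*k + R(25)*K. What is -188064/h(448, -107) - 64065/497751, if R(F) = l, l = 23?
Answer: -32279285333/8362050883 ≈ -3.8602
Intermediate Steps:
R(F) = 23
h(k, K) = 2 - 23*K - K*k (h(k, K) = 2 - (K*k + 23*K) = 2 - (23*K + K*k) = 2 + (-23*K - K*k) = 2 - 23*K - K*k)
-188064/h(448, -107) - 64065/497751 = -188064/(2 - 23*(-107) - 1*(-107)*448) - 64065/497751 = -188064/(2 + 2461 + 47936) - 64065*1/497751 = -188064/50399 - 21355/165917 = -32279285333/8362050883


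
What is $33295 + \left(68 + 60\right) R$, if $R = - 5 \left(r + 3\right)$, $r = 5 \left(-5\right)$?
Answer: $47375$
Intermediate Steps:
$r = -25$
$R = 110$ ($R = - 5 \left(-25 + 3\right) = \left(-5\right) \left(-22\right) = 110$)
$33295 + \left(68 + 60\right) R = 33295 + \left(68 + 60\right) 110 = 33295 + 128 \cdot 110 = 33295 + 14080 = 47375$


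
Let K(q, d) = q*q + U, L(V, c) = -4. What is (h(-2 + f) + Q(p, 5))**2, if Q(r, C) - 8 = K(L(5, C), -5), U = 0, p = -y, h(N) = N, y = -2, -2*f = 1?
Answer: 1849/4 ≈ 462.25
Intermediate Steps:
f = -1/2 (f = -1/2*1 = -1/2 ≈ -0.50000)
p = 2 (p = -1*(-2) = 2)
K(q, d) = q**2 (K(q, d) = q*q + 0 = q**2 + 0 = q**2)
Q(r, C) = 24 (Q(r, C) = 8 + (-4)**2 = 8 + 16 = 24)
(h(-2 + f) + Q(p, 5))**2 = ((-2 - 1/2) + 24)**2 = (-5/2 + 24)**2 = (43/2)**2 = 1849/4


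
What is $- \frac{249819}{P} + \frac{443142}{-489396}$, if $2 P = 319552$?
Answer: $- \frac{16088656293}{6516144608} \approx -2.469$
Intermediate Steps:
$P = 159776$ ($P = \frac{1}{2} \cdot 319552 = 159776$)
$- \frac{249819}{P} + \frac{443142}{-489396} = - \frac{249819}{159776} + \frac{443142}{-489396} = \left(-249819\right) \frac{1}{159776} + 443142 \left(- \frac{1}{489396}\right) = - \frac{249819}{159776} - \frac{73857}{81566} = - \frac{16088656293}{6516144608}$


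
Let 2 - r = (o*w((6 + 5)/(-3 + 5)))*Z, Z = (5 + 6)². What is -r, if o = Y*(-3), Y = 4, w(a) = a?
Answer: -7988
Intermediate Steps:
Z = 121 (Z = 11² = 121)
o = -12 (o = 4*(-3) = -12)
r = 7988 (r = 2 - (-12*(6 + 5)/(-3 + 5))*121 = 2 - (-132/2)*121 = 2 - (-12*11/2)*121 = 2 - (-66)*121 = 2 - 1*(-7986) = 2 + 7986 = 7988)
-r = -1*7988 = -7988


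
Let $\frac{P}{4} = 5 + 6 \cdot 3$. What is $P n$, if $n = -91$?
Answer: $-8372$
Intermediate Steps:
$P = 92$ ($P = 4 \left(5 + 6 \cdot 3\right) = 4 \left(5 + 18\right) = 4 \cdot 23 = 92$)
$P n = 92 \left(-91\right) = -8372$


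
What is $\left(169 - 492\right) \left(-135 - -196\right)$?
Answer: $-19703$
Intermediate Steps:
$\left(169 - 492\right) \left(-135 - -196\right) = - 323 \left(-135 + 196\right) = \left(-323\right) 61 = -19703$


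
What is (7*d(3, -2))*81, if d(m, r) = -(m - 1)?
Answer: -1134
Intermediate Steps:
d(m, r) = 1 - m (d(m, r) = -(-1 + m) = 1 - m)
(7*d(3, -2))*81 = (7*(1 - 1*3))*81 = (7*(1 - 3))*81 = (7*(-2))*81 = -14*81 = -1134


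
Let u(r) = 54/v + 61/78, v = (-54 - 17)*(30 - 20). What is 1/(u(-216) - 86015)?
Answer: -27690/2381735801 ≈ -1.1626e-5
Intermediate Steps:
v = -710 (v = -71*10 = -710)
u(r) = 19549/27690 (u(r) = 54/(-710) + 61/78 = 54*(-1/710) + 61*(1/78) = -27/355 + 61/78 = 19549/27690)
1/(u(-216) - 86015) = 1/(19549/27690 - 86015) = 1/(-2381735801/27690) = -27690/2381735801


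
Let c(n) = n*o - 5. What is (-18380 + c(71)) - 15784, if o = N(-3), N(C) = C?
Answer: -34382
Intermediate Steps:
o = -3
c(n) = -5 - 3*n (c(n) = n*(-3) - 5 = -3*n - 5 = -5 - 3*n)
(-18380 + c(71)) - 15784 = (-18380 + (-5 - 3*71)) - 15784 = (-18380 + (-5 - 213)) - 15784 = (-18380 - 218) - 15784 = -18598 - 15784 = -34382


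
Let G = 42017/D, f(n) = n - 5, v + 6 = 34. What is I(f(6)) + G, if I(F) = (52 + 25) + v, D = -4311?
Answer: 410638/4311 ≈ 95.254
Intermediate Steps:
v = 28 (v = -6 + 34 = 28)
f(n) = -5 + n
I(F) = 105 (I(F) = (52 + 25) + 28 = 77 + 28 = 105)
G = -42017/4311 (G = 42017/(-4311) = 42017*(-1/4311) = -42017/4311 ≈ -9.7465)
I(f(6)) + G = 105 - 42017/4311 = 410638/4311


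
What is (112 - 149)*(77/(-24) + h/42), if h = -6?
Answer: 20831/168 ≈ 123.99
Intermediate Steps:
(112 - 149)*(77/(-24) + h/42) = (112 - 149)*(77/(-24) - 6/42) = -37*(77*(-1/24) - 6*1/42) = -37*(-77/24 - ⅐) = -37*(-563/168) = 20831/168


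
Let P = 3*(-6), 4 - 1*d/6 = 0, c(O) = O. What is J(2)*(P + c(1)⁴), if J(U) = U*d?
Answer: -816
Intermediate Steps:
d = 24 (d = 24 - 6*0 = 24 + 0 = 24)
J(U) = 24*U (J(U) = U*24 = 24*U)
P = -18
J(2)*(P + c(1)⁴) = (24*2)*(-18 + 1⁴) = 48*(-18 + 1) = 48*(-17) = -816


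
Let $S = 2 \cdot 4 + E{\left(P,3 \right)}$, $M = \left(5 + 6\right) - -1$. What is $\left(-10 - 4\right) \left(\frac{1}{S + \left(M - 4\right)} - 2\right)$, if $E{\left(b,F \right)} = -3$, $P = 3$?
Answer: $\frac{350}{13} \approx 26.923$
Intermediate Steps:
$M = 12$ ($M = 11 + 1 = 12$)
$S = 5$ ($S = 2 \cdot 4 - 3 = 8 - 3 = 5$)
$\left(-10 - 4\right) \left(\frac{1}{S + \left(M - 4\right)} - 2\right) = \left(-10 - 4\right) \left(\frac{1}{5 + \left(12 - 4\right)} - 2\right) = - 14 \left(\frac{1}{5 + \left(12 - 4\right)} - 2\right) = - 14 \left(\frac{1}{5 + 8} - 2\right) = - 14 \left(\frac{1}{13} - 2\right) = \left(-14\right) \left(- \frac{25}{13}\right) = \frac{350}{13}$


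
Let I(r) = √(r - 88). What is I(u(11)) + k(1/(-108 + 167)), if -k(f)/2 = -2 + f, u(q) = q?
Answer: 234/59 + I*√77 ≈ 3.9661 + 8.775*I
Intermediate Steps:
k(f) = 4 - 2*f (k(f) = -2*(-2 + f) = 4 - 2*f)
I(r) = √(-88 + r)
I(u(11)) + k(1/(-108 + 167)) = √(-88 + 11) + (4 - 2/(-108 + 167)) = √(-77) + (4 - 2/59) = I*√77 + (4 - 2*1/59) = I*√77 + (4 - 2/59) = I*√77 + 234/59 = 234/59 + I*√77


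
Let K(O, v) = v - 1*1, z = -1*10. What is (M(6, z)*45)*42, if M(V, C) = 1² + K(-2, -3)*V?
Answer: -43470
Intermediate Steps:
z = -10
K(O, v) = -1 + v (K(O, v) = v - 1 = -1 + v)
M(V, C) = 1 - 4*V (M(V, C) = 1² + (-1 - 3)*V = 1 - 4*V)
(M(6, z)*45)*42 = ((1 - 4*6)*45)*42 = ((1 - 24)*45)*42 = -23*45*42 = -1035*42 = -43470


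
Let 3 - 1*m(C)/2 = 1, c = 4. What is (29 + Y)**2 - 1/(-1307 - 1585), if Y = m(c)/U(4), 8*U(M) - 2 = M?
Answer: 10227079/8676 ≈ 1178.8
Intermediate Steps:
m(C) = 4 (m(C) = 6 - 2*1 = 6 - 2 = 4)
U(M) = 1/4 + M/8
Y = 16/3 (Y = 4/(1/4 + (1/8)*4) = 4/(1/4 + 1/2) = 4/(3/4) = 4*(4/3) = 16/3 ≈ 5.3333)
(29 + Y)**2 - 1/(-1307 - 1585) = (29 + 16/3)**2 - 1/(-1307 - 1585) = (103/3)**2 - 1/(-2892) = 10609/9 - 1*(-1/2892) = 10609/9 + 1/2892 = 10227079/8676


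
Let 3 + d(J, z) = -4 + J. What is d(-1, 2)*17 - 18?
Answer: -154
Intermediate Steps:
d(J, z) = -7 + J (d(J, z) = -3 + (-4 + J) = -7 + J)
d(-1, 2)*17 - 18 = (-7 - 1)*17 - 18 = -8*17 - 18 = -136 - 18 = -154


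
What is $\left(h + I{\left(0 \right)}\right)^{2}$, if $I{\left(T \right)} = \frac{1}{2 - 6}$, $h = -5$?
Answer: $\frac{441}{16} \approx 27.563$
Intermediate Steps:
$I{\left(T \right)} = - \frac{1}{4}$ ($I{\left(T \right)} = \frac{1}{-4} = - \frac{1}{4}$)
$\left(h + I{\left(0 \right)}\right)^{2} = \left(-5 - \frac{1}{4}\right)^{2} = \left(- \frac{21}{4}\right)^{2} = \frac{441}{16}$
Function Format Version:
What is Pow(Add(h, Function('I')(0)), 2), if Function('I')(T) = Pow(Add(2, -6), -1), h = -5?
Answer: Rational(441, 16) ≈ 27.563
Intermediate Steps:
Function('I')(T) = Rational(-1, 4) (Function('I')(T) = Pow(-4, -1) = Rational(-1, 4))
Pow(Add(h, Function('I')(0)), 2) = Pow(Add(-5, Rational(-1, 4)), 2) = Pow(Rational(-21, 4), 2) = Rational(441, 16)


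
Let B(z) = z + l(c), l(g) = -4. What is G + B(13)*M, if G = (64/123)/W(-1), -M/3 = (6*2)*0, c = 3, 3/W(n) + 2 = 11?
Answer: 64/41 ≈ 1.5610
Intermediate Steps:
W(n) = ⅓ (W(n) = 3/(-2 + 11) = 3/9 = 3*(⅑) = ⅓)
M = 0 (M = -3*6*2*0 = -36*0 = -3*0 = 0)
B(z) = -4 + z (B(z) = z - 4 = -4 + z)
G = 64/41 (G = (64/123)/(⅓) = (64*(1/123))*3 = (64/123)*3 = 64/41 ≈ 1.5610)
G + B(13)*M = 64/41 + (-4 + 13)*0 = 64/41 + 9*0 = 64/41 + 0 = 64/41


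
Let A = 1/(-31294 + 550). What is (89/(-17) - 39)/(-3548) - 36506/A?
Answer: 16923771856844/15079 ≈ 1.1223e+9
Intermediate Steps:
A = -1/30744 (A = 1/(-30744) = -1/30744 ≈ -3.2527e-5)
(89/(-17) - 39)/(-3548) - 36506/A = (89/(-17) - 39)/(-3548) - 36506/(-1/30744) = (89*(-1/17) - 39)*(-1/3548) - 36506*(-30744) = (-89/17 - 39)*(-1/3548) + 1122340464 = -752/17*(-1/3548) + 1122340464 = 188/15079 + 1122340464 = 16923771856844/15079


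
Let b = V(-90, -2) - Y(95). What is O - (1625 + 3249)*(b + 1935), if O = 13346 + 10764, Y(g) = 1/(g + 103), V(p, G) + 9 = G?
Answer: -925990697/99 ≈ -9.3534e+6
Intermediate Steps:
V(p, G) = -9 + G
Y(g) = 1/(103 + g)
b = -2179/198 (b = (-9 - 2) - 1/(103 + 95) = -11 - 1/198 = -2179/198 ≈ -11.005)
O = 24110
O - (1625 + 3249)*(b + 1935) = 24110 - (1625 + 3249)*(-2179/198 + 1935) = 24110 - 4874*380951/198 = 24110 - 1*928377587/99 = 24110 - 928377587/99 = -925990697/99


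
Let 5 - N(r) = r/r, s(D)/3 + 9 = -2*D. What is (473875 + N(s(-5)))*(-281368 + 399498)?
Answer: 55979326270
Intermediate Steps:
s(D) = -27 - 6*D (s(D) = -27 + 3*(-2*D) = -27 - 6*D)
N(r) = 4 (N(r) = 5 - r/r = 5 - 1*1 = 5 - 1 = 4)
(473875 + N(s(-5)))*(-281368 + 399498) = (473875 + 4)*(-281368 + 399498) = 473879*118130 = 55979326270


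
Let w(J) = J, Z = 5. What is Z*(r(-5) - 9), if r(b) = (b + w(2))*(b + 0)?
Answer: 30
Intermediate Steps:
r(b) = b*(2 + b) (r(b) = (b + 2)*(b + 0) = (2 + b)*b = b*(2 + b))
Z*(r(-5) - 9) = 5*(-5*(2 - 5) - 9) = 5*(-5*(-3) - 9) = 5*(15 - 9) = 5*6 = 30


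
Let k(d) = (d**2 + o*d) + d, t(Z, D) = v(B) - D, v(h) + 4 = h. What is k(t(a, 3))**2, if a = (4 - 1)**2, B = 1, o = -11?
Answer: 9216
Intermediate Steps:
v(h) = -4 + h
a = 9 (a = 3**2 = 9)
t(Z, D) = -3 - D (t(Z, D) = (-4 + 1) - D = -3 - D)
k(d) = d**2 - 10*d (k(d) = (d**2 - 11*d) + d = d**2 - 10*d)
k(t(a, 3))**2 = ((-3 - 1*3)*(-10 + (-3 - 1*3)))**2 = ((-3 - 3)*(-10 + (-3 - 3)))**2 = (-6*(-10 - 6))**2 = (-6*(-16))**2 = 96**2 = 9216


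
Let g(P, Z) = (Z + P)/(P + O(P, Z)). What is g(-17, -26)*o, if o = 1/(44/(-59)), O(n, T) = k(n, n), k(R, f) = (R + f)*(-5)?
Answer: 2537/6732 ≈ 0.37686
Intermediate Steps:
k(R, f) = -5*R - 5*f
O(n, T) = -10*n (O(n, T) = -5*n - 5*n = -10*n)
g(P, Z) = -(P + Z)/(9*P) (g(P, Z) = (Z + P)/(P - 10*P) = (P + Z)/((-9*P)) = (P + Z)*(-1/(9*P)) = -(P + Z)/(9*P))
o = -59/44 (o = 1/(44*(-1/59)) = 1/(-44/59) = -59/44 ≈ -1.3409)
g(-17, -26)*o = ((⅑)*(-1*(-17) - 1*(-26))/(-17))*(-59/44) = ((⅑)*(-1/17)*(17 + 26))*(-59/44) = ((⅑)*(-1/17)*43)*(-59/44) = -43/153*(-59/44) = 2537/6732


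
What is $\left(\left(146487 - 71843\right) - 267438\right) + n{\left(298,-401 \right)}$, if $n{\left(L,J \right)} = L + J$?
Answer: $-192897$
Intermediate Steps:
$n{\left(L,J \right)} = J + L$
$\left(\left(146487 - 71843\right) - 267438\right) + n{\left(298,-401 \right)} = \left(\left(146487 - 71843\right) - 267438\right) + \left(-401 + 298\right) = \left(\left(146487 - 71843\right) - 267438\right) - 103 = \left(74644 - 267438\right) - 103 = -192794 - 103 = -192897$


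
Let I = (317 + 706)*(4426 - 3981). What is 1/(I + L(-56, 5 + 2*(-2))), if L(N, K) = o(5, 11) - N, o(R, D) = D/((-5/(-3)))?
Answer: 5/2276488 ≈ 2.1964e-6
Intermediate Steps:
I = 455235 (I = 1023*445 = 455235)
o(R, D) = 3*D/5 (o(R, D) = D/((-5*(-1/3))) = D/(5/3) = D*(3/5) = 3*D/5)
L(N, K) = 33/5 - N (L(N, K) = (3/5)*11 - N = 33/5 - N)
1/(I + L(-56, 5 + 2*(-2))) = 1/(455235 + (33/5 - 1*(-56))) = 1/(455235 + (33/5 + 56)) = 1/(455235 + 313/5) = 1/(2276488/5) = 5/2276488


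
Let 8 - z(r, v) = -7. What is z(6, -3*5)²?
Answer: 225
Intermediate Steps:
z(r, v) = 15 (z(r, v) = 8 - 1*(-7) = 8 + 7 = 15)
z(6, -3*5)² = 15² = 225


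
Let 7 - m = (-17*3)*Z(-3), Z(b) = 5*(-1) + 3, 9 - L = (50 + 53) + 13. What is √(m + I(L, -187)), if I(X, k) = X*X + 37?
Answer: √11391 ≈ 106.73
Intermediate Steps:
L = -107 (L = 9 - ((50 + 53) + 13) = 9 - (103 + 13) = 9 - 1*116 = 9 - 116 = -107)
Z(b) = -2 (Z(b) = -5 + 3 = -2)
I(X, k) = 37 + X² (I(X, k) = X² + 37 = 37 + X²)
m = -95 (m = 7 - (-17*3)*(-2) = 7 - (-51)*(-2) = 7 - 1*102 = 7 - 102 = -95)
√(m + I(L, -187)) = √(-95 + (37 + (-107)²)) = √(-95 + (37 + 11449)) = √(-95 + 11486) = √11391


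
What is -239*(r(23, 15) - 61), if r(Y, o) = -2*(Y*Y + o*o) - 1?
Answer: 375230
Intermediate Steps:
r(Y, o) = -1 - 2*Y² - 2*o² (r(Y, o) = -2*(Y² + o²) - 1 = (-2*Y² - 2*o²) - 1 = -1 - 2*Y² - 2*o²)
-239*(r(23, 15) - 61) = -239*((-1 - 2*23² - 2*15²) - 61) = -239*((-1 - 2*529 - 2*225) - 61) = -239*((-1 - 1058 - 450) - 61) = -239*(-1509 - 61) = -239*(-1570) = 375230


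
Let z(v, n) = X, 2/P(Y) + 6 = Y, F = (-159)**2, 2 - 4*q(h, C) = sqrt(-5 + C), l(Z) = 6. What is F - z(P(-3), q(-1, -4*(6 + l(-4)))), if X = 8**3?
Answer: 24769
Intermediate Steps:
q(h, C) = 1/2 - sqrt(-5 + C)/4
F = 25281
X = 512
P(Y) = 2/(-6 + Y)
z(v, n) = 512
F - z(P(-3), q(-1, -4*(6 + l(-4)))) = 25281 - 1*512 = 25281 - 512 = 24769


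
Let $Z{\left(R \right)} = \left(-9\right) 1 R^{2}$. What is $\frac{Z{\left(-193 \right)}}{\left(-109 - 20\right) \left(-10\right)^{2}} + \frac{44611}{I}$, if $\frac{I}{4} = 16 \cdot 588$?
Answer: $\frac{157038943}{5779200} \approx 27.173$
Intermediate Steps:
$I = 37632$ ($I = 4 \cdot 16 \cdot 588 = 4 \cdot 9408 = 37632$)
$Z{\left(R \right)} = - 9 R^{2}$
$\frac{Z{\left(-193 \right)}}{\left(-109 - 20\right) \left(-10\right)^{2}} + \frac{44611}{I} = \frac{\left(-9\right) \left(-193\right)^{2}}{\left(-109 - 20\right) \left(-10\right)^{2}} + \frac{44611}{37632} = \frac{\left(-9\right) 37249}{\left(-129\right) 100} + 44611 \cdot \frac{1}{37632} = - \frac{335241}{-12900} + \frac{6373}{5376} = \left(-335241\right) \left(- \frac{1}{12900}\right) + \frac{6373}{5376} = \frac{111747}{4300} + \frac{6373}{5376} = \frac{157038943}{5779200}$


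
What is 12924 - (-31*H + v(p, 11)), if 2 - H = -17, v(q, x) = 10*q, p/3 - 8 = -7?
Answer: 13483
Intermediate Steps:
p = 3 (p = 24 + 3*(-7) = 24 - 21 = 3)
H = 19 (H = 2 - 1*(-17) = 2 + 17 = 19)
12924 - (-31*H + v(p, 11)) = 12924 - (-31*19 + 10*3) = 12924 - (-589 + 30) = 12924 - 1*(-559) = 12924 + 559 = 13483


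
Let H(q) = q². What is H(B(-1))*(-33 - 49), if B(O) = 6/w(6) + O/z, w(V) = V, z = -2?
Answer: -369/2 ≈ -184.50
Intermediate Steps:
B(O) = 1 - O/2 (B(O) = 6/6 + O/(-2) = 6*(⅙) + O*(-½) = 1 - O/2)
H(B(-1))*(-33 - 49) = (1 - ½*(-1))²*(-33 - 49) = (1 + ½)²*(-82) = (3/2)²*(-82) = (9/4)*(-82) = -369/2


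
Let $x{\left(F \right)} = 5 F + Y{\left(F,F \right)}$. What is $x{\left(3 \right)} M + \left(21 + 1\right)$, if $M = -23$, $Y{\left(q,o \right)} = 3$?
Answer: $-392$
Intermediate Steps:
$x{\left(F \right)} = 3 + 5 F$ ($x{\left(F \right)} = 5 F + 3 = 3 + 5 F$)
$x{\left(3 \right)} M + \left(21 + 1\right) = \left(3 + 5 \cdot 3\right) \left(-23\right) + \left(21 + 1\right) = \left(3 + 15\right) \left(-23\right) + 22 = 18 \left(-23\right) + 22 = -414 + 22 = -392$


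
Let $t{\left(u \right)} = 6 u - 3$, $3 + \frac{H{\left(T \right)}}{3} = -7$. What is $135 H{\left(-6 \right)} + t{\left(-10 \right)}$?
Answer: $-4113$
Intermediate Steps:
$H{\left(T \right)} = -30$ ($H{\left(T \right)} = -9 + 3 \left(-7\right) = -9 - 21 = -30$)
$t{\left(u \right)} = -3 + 6 u$
$135 H{\left(-6 \right)} + t{\left(-10 \right)} = 135 \left(-30\right) + \left(-3 + 6 \left(-10\right)\right) = -4050 - 63 = -4113$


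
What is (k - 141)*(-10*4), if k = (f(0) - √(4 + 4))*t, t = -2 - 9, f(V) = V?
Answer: 5640 - 880*√2 ≈ 4395.5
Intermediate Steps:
t = -11
k = 22*√2 (k = (0 - √(4 + 4))*(-11) = (0 - √8)*(-11) = (0 - 2*√2)*(-11) = -2*√2*(-11) = 22*√2 ≈ 31.113)
(k - 141)*(-10*4) = (22*√2 - 141)*(-10*4) = (-141 + 22*√2)*(-5*8) = (-141 + 22*√2)*(-40) = 5640 - 880*√2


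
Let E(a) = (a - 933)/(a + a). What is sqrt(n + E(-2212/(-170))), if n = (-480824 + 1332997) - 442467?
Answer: sqrt(501123884569)/1106 ≈ 640.05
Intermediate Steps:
n = 409706 (n = 852173 - 442467 = 409706)
E(a) = (-933 + a)/(2*a) (E(a) = (-933 + a)/((2*a)) = (-933 + a)*(1/(2*a)) = (-933 + a)/(2*a))
sqrt(n + E(-2212/(-170))) = sqrt(409706 + (-933 - 2212/(-170))/(2*((-2212/(-170))))) = sqrt(409706 + (-933 - 2212*(-1/170))/(2*((-2212*(-1/170))))) = sqrt(409706 + (-933 + 1106/85)/(2*(1106/85))) = sqrt(409706 + (1/2)*(85/1106)*(-78199/85)) = sqrt(409706 - 78199/2212) = sqrt(906191473/2212) = sqrt(501123884569)/1106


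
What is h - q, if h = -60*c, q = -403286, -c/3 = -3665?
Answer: -256414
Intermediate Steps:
c = 10995 (c = -3*(-3665) = 10995)
h = -659700 (h = -60*10995 = -659700)
h - q = -659700 - 1*(-403286) = -659700 + 403286 = -256414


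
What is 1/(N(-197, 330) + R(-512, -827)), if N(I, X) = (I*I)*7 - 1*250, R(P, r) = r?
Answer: 1/270586 ≈ 3.6957e-6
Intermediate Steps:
N(I, X) = -250 + 7*I**2 (N(I, X) = I**2*7 - 250 = 7*I**2 - 250 = -250 + 7*I**2)
1/(N(-197, 330) + R(-512, -827)) = 1/((-250 + 7*(-197)**2) - 827) = 1/((-250 + 7*38809) - 827) = 1/((-250 + 271663) - 827) = 1/(271413 - 827) = 1/270586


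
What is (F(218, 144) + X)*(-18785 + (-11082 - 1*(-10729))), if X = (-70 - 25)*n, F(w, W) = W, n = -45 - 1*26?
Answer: -131841682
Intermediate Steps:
n = -71 (n = -45 - 26 = -71)
X = 6745 (X = (-70 - 25)*(-71) = -95*(-71) = 6745)
(F(218, 144) + X)*(-18785 + (-11082 - 1*(-10729))) = (144 + 6745)*(-18785 + (-11082 - 1*(-10729))) = 6889*(-18785 + (-11082 + 10729)) = 6889*(-18785 - 353) = 6889*(-19138) = -131841682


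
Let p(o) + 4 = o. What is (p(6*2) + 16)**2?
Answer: 576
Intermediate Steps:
p(o) = -4 + o
(p(6*2) + 16)**2 = ((-4 + 6*2) + 16)**2 = ((-4 + 12) + 16)**2 = (8 + 16)**2 = 24**2 = 576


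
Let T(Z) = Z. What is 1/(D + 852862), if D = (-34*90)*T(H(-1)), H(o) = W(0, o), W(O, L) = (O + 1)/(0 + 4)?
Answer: 1/852097 ≈ 1.1736e-6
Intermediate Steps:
W(O, L) = ¼ + O/4 (W(O, L) = (1 + O)/4 = (1 + O)*(¼) = ¼ + O/4)
H(o) = ¼ (H(o) = ¼ + (¼)*0 = ¼ + 0 = ¼)
D = -765 (D = -34*90*(¼) = -3060*¼ = -765)
1/(D + 852862) = 1/(-765 + 852862) = 1/852097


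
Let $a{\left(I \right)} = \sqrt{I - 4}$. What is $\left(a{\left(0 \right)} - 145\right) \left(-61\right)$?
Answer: $8845 - 122 i \approx 8845.0 - 122.0 i$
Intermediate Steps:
$a{\left(I \right)} = \sqrt{-4 + I}$
$\left(a{\left(0 \right)} - 145\right) \left(-61\right) = \left(\sqrt{-4 + 0} - 145\right) \left(-61\right) = \left(\sqrt{-4} - 145\right) \left(-61\right) = \left(2 i - 145\right) \left(-61\right) = \left(-145 + 2 i\right) \left(-61\right) = 8845 - 122 i$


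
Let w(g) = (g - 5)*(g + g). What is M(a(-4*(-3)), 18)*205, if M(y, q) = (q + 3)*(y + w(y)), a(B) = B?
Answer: 774900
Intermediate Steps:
w(g) = 2*g*(-5 + g) (w(g) = (-5 + g)*(2*g) = 2*g*(-5 + g))
M(y, q) = (3 + q)*(y + 2*y*(-5 + y)) (M(y, q) = (q + 3)*(y + 2*y*(-5 + y)) = (3 + q)*(y + 2*y*(-5 + y)))
M(a(-4*(-3)), 18)*205 = ((-4*(-3))*(-27 + 18 + 6*(-4*(-3)) + 2*18*(-5 - 4*(-3))))*205 = (12*(-27 + 18 + 6*12 + 2*18*(-5 + 12)))*205 = (12*(-27 + 18 + 72 + 2*18*7))*205 = (12*(-27 + 18 + 72 + 252))*205 = (12*315)*205 = 3780*205 = 774900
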